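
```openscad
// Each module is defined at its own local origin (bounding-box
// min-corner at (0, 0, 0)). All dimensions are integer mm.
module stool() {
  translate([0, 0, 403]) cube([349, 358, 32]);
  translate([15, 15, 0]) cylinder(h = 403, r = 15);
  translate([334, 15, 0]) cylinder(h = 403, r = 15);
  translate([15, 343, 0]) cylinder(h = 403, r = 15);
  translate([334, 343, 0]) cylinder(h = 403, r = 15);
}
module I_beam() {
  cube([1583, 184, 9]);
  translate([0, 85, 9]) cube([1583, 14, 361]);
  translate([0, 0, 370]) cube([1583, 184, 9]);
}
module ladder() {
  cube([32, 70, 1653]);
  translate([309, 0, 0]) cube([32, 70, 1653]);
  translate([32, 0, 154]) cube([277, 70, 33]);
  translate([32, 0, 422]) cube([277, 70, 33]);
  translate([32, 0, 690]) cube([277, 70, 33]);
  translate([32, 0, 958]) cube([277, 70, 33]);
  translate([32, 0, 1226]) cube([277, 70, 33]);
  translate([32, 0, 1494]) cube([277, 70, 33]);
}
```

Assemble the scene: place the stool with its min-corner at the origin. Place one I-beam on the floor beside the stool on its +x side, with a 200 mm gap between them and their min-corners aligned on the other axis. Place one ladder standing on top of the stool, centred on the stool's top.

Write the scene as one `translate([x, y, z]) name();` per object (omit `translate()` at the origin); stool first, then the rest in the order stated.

stool();
translate([549, 0, 0]) I_beam();
translate([4, 144, 435]) ladder();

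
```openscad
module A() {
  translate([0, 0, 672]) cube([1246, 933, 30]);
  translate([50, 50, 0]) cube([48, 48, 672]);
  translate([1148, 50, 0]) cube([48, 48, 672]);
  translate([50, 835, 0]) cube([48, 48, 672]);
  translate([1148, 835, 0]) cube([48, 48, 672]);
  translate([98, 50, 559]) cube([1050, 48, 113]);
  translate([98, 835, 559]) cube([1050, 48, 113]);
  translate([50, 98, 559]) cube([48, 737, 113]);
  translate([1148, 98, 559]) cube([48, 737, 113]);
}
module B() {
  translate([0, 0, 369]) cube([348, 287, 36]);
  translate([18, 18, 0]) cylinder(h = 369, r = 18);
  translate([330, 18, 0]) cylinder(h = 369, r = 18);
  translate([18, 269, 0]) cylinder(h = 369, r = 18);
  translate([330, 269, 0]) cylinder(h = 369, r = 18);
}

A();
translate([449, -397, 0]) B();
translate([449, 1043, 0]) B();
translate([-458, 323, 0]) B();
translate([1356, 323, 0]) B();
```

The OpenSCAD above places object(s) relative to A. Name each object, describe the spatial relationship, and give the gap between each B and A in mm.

Each stool's nearest face is 110 mm from the table's bounding box.

A is a table. B is a stool. Four stools sit around the table at the −y, +y, −x, +x sides. The gap between each stool and the table is 110 mm.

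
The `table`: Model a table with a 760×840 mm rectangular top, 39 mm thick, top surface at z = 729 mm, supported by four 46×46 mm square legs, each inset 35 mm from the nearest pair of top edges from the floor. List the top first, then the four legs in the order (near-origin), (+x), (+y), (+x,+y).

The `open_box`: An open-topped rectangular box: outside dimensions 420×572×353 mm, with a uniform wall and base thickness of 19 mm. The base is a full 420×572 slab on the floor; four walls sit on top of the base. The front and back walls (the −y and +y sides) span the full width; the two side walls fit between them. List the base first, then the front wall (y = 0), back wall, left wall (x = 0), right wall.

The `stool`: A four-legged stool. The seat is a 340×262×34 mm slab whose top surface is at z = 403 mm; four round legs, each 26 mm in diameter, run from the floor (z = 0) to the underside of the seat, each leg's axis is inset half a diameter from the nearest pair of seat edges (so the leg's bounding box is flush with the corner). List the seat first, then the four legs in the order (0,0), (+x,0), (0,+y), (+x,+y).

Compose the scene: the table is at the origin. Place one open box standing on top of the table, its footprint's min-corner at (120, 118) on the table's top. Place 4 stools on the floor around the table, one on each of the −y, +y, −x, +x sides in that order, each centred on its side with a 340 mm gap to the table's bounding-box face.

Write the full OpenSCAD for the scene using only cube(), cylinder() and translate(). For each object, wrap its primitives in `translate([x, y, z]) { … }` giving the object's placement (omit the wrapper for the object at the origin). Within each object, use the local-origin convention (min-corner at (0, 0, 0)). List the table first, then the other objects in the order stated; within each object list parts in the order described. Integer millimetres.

translate([0, 0, 690]) cube([760, 840, 39]);
translate([35, 35, 0]) cube([46, 46, 690]);
translate([679, 35, 0]) cube([46, 46, 690]);
translate([35, 759, 0]) cube([46, 46, 690]);
translate([679, 759, 0]) cube([46, 46, 690]);
translate([120, 118, 729]) {
  cube([420, 572, 19]);
  translate([0, 0, 19]) cube([420, 19, 334]);
  translate([0, 553, 19]) cube([420, 19, 334]);
  translate([0, 19, 19]) cube([19, 534, 334]);
  translate([401, 19, 19]) cube([19, 534, 334]);
}
translate([210, -602, 0]) {
  translate([0, 0, 369]) cube([340, 262, 34]);
  translate([13, 13, 0]) cylinder(h = 369, r = 13);
  translate([327, 13, 0]) cylinder(h = 369, r = 13);
  translate([13, 249, 0]) cylinder(h = 369, r = 13);
  translate([327, 249, 0]) cylinder(h = 369, r = 13);
}
translate([210, 1180, 0]) {
  translate([0, 0, 369]) cube([340, 262, 34]);
  translate([13, 13, 0]) cylinder(h = 369, r = 13);
  translate([327, 13, 0]) cylinder(h = 369, r = 13);
  translate([13, 249, 0]) cylinder(h = 369, r = 13);
  translate([327, 249, 0]) cylinder(h = 369, r = 13);
}
translate([-680, 289, 0]) {
  translate([0, 0, 369]) cube([340, 262, 34]);
  translate([13, 13, 0]) cylinder(h = 369, r = 13);
  translate([327, 13, 0]) cylinder(h = 369, r = 13);
  translate([13, 249, 0]) cylinder(h = 369, r = 13);
  translate([327, 249, 0]) cylinder(h = 369, r = 13);
}
translate([1100, 289, 0]) {
  translate([0, 0, 369]) cube([340, 262, 34]);
  translate([13, 13, 0]) cylinder(h = 369, r = 13);
  translate([327, 13, 0]) cylinder(h = 369, r = 13);
  translate([13, 249, 0]) cylinder(h = 369, r = 13);
  translate([327, 249, 0]) cylinder(h = 369, r = 13);
}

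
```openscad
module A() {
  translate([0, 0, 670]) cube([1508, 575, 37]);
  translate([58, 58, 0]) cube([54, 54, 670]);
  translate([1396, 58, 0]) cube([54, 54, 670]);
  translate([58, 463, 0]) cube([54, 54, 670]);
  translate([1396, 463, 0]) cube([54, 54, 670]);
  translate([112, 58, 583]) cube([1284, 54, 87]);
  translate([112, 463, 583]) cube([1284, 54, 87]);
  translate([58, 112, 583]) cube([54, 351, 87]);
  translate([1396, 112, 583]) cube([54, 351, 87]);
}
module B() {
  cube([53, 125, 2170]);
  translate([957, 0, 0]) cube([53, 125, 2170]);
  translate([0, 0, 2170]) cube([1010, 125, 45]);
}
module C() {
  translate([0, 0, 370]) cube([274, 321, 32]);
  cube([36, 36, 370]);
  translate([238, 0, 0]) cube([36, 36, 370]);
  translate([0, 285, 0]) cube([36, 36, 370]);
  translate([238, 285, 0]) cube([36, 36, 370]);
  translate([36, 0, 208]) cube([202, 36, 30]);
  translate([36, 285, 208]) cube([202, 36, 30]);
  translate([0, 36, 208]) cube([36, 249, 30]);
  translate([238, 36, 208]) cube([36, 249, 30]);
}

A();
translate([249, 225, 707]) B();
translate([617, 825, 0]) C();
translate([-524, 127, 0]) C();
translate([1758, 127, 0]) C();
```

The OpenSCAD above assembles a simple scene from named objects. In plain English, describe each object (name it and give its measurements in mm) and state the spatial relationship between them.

A is a rectangular dining table. The top is 1508×575×37 mm with its upper surface at z = 707 mm. It stands on four 54×54 mm square legs, each inset 58 mm from the nearest pair of top edges, running from the floor to the underside of the top. Four apron rails, 54 mm thick and 87 mm tall, run between adjacent legs with their top edges flush with the underside of the top and their outer faces flush with the legs' outer faces.

B is a door frame. The clear opening is 904 mm wide and 2170 mm high. Two 53 mm wide jambs, 125 mm deep, stand either side of the opening from the floor to the top of the opening. A 45 mm thick head sits across the top of both jambs, spanning the full outside width of the frame.

C is a simple wooden stool: a rectangular seat 274 mm (x) by 321 mm (y), 32 mm thick, top face at z = 402 mm, on four square legs, each 36×36 mm in cross-section. The legs rest on z = 0, each flush with a corner of the seat. Four stretchers, 36 mm wide and 30 mm tall, connect adjacent legs with their undersides at z = 208 mm, each running between the inner faces of the legs it joins and aligned with the legs' outer faces on the other axis.

The door frame is on top of the table, centred. Three stools sit around the table at the +y, −x, +x sides.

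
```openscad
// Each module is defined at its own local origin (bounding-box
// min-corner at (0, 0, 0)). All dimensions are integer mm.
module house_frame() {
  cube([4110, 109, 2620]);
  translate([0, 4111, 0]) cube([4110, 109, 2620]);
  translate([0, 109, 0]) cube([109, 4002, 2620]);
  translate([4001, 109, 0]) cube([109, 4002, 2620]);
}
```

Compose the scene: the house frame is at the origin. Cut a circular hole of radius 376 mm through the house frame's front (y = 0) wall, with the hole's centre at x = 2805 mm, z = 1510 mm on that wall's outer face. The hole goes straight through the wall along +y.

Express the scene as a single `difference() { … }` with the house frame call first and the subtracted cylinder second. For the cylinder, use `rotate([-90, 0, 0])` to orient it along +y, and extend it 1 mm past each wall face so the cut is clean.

difference() {
  house_frame();
  translate([2805, -1, 1510]) rotate([-90, 0, 0]) cylinder(h = 111, r = 376);
}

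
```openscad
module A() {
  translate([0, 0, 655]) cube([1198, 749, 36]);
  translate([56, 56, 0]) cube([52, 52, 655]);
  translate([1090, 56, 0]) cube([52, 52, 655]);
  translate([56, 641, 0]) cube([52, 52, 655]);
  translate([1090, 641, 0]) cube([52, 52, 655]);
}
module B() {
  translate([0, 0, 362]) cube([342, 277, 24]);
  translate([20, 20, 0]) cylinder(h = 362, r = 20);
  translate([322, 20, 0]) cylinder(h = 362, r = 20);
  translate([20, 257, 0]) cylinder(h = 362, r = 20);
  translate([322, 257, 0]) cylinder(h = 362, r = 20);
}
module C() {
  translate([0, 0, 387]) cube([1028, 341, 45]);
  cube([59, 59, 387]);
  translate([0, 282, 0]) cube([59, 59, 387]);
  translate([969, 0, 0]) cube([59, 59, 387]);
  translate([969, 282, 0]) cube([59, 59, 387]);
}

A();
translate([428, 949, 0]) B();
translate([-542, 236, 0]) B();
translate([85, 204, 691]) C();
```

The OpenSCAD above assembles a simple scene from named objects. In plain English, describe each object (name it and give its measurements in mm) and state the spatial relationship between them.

A is a rectangular dining table. The top is 1198×749×36 mm with its upper surface at z = 691 mm. It stands on four 52×52 mm square legs, each inset 56 mm from the nearest pair of top edges, running from the floor to the underside of the top.

B is a four-legged stool. The seat is a 342×277×24 mm slab whose top surface is at z = 386 mm; four round legs, each 40 mm in diameter, run from the floor (z = 0) to the underside of the seat, each leg's axis is inset half a diameter from the nearest pair of seat edges (so the leg's bounding box is flush with the corner).

C is a long wooden bench with a 1028 mm (x) × 341 mm (y) seat, 45 mm thick, its top surface 432 mm above the floor. Four 59 mm square legs at the seat corners, flush with the edges, run from z = 0 to the seat underside.

Two stools sit around the table at the +y, −x sides. The bench is on top of the table, centred.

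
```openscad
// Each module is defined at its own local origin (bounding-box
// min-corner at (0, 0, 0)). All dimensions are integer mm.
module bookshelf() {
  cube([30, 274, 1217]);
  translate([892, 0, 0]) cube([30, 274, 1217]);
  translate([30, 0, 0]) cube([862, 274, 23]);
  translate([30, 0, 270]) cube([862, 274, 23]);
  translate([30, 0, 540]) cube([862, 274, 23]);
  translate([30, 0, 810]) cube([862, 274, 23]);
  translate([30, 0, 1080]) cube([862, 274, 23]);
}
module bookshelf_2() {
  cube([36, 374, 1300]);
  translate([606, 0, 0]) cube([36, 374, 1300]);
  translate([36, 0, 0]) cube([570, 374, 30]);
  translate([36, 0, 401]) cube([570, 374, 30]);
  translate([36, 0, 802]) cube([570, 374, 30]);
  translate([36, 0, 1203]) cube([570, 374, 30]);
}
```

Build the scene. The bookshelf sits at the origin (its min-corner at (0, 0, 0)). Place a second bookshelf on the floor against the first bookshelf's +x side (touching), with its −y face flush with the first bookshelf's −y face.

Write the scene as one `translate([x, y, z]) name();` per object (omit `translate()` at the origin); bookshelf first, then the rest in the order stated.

bookshelf();
translate([922, 0, 0]) bookshelf_2();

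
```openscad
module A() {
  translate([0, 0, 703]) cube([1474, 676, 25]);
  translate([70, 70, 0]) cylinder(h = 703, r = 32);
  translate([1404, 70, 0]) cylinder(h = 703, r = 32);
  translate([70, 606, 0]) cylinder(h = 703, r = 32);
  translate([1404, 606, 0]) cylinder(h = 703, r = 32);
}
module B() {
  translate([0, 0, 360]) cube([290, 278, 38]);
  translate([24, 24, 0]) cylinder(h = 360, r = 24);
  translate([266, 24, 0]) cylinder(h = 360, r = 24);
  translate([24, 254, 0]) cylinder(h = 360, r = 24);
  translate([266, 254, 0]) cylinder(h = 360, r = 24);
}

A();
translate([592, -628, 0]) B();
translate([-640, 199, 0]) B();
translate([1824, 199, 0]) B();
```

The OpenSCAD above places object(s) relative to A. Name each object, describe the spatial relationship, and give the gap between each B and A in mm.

Each stool's nearest face is 350 mm from the table's bounding box.

A is a table. B is a stool. Three stools sit around the table at the −y, −x, +x sides. The gap between each stool and the table is 350 mm.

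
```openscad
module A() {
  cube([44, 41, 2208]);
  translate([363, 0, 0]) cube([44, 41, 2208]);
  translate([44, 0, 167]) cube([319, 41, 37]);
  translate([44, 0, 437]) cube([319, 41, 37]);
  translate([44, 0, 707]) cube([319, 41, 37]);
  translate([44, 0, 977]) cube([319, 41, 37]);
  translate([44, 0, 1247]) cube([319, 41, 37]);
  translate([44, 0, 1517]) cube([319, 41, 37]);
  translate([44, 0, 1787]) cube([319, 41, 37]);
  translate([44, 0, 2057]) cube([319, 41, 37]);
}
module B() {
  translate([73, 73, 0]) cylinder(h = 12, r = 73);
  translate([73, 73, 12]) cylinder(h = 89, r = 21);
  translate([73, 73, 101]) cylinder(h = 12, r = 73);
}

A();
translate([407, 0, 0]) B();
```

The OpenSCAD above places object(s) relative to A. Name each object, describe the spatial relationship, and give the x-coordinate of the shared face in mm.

A is a ladder. B is a spool. The spool is against the ladder's +x side, with their −y faces flush. The x-coordinate of the shared face is 407 mm.

The ladder's +x face and the spool's −x face are both at x = 407 mm.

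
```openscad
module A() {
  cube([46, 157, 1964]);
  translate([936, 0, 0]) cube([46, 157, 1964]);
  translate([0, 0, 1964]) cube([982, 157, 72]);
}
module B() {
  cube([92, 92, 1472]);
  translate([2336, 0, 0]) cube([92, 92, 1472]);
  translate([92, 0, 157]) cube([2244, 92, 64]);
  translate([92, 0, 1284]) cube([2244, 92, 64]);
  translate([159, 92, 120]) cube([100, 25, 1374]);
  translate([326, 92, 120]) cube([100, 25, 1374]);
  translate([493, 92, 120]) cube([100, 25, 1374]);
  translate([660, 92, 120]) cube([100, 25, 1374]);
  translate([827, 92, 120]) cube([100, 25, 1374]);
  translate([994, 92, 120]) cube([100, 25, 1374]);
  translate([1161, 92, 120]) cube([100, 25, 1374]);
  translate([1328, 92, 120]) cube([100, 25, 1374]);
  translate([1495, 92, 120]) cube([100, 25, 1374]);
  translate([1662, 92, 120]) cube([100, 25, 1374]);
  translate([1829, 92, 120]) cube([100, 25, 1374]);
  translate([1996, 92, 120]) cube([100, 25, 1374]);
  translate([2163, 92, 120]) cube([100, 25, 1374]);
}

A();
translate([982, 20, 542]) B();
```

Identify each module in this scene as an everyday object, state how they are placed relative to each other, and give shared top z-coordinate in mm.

Both tops at z = 2036 mm.

A is a door frame. B is a fence section. The fence section is beside the door frame with their tops flush at z = 2036. The shared top z-coordinate is 2036 mm.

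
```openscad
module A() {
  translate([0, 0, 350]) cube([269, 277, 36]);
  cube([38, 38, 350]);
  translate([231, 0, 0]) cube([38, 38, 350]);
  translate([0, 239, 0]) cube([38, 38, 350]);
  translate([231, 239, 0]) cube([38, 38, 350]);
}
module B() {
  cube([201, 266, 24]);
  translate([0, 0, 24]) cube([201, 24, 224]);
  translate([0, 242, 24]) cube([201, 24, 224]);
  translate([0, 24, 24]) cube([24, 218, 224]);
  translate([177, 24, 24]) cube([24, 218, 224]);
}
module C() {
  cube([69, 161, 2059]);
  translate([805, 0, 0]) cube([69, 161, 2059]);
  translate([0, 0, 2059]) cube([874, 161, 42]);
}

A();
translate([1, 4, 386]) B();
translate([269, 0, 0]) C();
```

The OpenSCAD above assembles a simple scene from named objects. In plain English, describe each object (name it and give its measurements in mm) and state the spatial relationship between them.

A is a simple wooden stool: a rectangular seat 269 mm (x) by 277 mm (y), 36 mm thick, top face at z = 386 mm, on four square legs, each 38×38 mm in cross-section. The legs rest on z = 0, each flush with a corner of the seat.

B is an open-topped rectangular box: outside dimensions 201×266×248 mm, with a uniform wall and base thickness of 24 mm. The base is a full 201×266 slab on the floor; four walls sit on top of the base. The front and back walls (the −y and +y sides) span the full width; the two side walls fit between them.

C is a rectangular door frame: two vertical jambs of 69×161 mm section, 2059 mm tall, with a clear opening 736 mm wide between their inner faces. A header 42 mm tall and 161 mm deep lies on top of the jambs and spans the full outside width.

The open box is on top of the stool. The door frame is against the stool's +x side, with their −y faces flush.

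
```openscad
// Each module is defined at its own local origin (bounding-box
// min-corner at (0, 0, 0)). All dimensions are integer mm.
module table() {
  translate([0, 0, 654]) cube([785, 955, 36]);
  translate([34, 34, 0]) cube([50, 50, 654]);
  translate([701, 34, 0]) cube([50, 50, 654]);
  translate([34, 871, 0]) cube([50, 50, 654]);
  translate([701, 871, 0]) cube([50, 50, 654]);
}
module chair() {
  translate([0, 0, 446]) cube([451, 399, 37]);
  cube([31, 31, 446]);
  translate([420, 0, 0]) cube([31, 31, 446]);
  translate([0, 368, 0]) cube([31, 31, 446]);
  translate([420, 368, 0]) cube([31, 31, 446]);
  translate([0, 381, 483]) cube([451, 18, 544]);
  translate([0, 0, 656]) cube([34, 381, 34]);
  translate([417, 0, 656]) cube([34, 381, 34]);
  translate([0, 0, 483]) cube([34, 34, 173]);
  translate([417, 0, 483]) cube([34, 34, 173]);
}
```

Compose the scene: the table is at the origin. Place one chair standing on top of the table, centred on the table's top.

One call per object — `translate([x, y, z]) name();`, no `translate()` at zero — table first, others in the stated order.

table();
translate([167, 278, 690]) chair();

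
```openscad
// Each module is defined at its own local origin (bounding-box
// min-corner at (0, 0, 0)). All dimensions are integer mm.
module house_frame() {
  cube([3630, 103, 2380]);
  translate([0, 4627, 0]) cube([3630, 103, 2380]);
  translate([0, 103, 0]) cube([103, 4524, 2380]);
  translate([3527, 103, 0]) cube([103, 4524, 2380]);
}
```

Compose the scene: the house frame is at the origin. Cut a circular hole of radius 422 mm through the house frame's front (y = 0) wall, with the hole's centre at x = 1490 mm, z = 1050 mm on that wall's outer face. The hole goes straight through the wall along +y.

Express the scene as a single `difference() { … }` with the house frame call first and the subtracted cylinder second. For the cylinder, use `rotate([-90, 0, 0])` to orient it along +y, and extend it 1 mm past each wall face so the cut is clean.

difference() {
  house_frame();
  translate([1490, -1, 1050]) rotate([-90, 0, 0]) cylinder(h = 105, r = 422);
}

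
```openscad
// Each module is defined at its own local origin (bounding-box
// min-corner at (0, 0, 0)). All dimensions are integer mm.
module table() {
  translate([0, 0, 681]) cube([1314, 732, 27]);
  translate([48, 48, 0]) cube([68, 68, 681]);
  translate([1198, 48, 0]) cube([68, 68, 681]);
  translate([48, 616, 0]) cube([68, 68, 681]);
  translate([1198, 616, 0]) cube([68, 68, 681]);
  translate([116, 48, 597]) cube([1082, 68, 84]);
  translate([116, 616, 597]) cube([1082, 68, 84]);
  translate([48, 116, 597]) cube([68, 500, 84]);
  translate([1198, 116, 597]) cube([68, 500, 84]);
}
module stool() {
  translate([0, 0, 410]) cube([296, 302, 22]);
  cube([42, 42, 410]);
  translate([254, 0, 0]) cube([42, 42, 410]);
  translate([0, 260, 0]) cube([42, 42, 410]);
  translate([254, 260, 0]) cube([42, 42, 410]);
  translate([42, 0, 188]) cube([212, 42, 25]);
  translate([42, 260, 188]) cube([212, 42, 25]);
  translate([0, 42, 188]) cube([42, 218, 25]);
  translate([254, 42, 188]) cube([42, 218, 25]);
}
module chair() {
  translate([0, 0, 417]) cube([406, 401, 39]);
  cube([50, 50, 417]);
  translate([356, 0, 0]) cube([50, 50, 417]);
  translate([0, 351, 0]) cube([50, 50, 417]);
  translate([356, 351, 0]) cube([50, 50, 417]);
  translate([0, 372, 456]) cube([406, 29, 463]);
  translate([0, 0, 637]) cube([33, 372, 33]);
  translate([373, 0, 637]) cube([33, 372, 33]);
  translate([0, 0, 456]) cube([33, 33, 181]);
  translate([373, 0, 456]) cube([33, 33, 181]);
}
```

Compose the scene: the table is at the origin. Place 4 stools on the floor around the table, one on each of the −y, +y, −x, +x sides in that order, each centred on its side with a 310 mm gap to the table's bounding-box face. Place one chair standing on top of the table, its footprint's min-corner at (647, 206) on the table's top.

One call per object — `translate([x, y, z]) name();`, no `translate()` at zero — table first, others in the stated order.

table();
translate([509, -612, 0]) stool();
translate([509, 1042, 0]) stool();
translate([-606, 215, 0]) stool();
translate([1624, 215, 0]) stool();
translate([647, 206, 708]) chair();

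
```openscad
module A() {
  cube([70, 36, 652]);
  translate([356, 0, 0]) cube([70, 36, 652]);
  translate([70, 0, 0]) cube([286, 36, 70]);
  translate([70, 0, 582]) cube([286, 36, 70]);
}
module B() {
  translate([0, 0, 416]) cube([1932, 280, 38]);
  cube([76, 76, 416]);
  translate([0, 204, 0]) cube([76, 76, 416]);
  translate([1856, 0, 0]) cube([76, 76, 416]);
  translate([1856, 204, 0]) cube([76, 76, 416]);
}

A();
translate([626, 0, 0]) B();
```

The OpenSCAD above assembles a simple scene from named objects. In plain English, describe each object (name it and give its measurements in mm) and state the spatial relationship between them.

A is a picture frame with a 286×512 mm rectangular opening (x by z) and a uniform 70 mm border on every side. Frame depth is 36 mm along y. It is built from two vertical stiles running the full outside height and two horizontal rails spanning the gap between the stiles.

B is a long wooden bench with a 1932 mm (x) × 280 mm (y) seat, 38 mm thick, its top surface 454 mm above the floor. Four 76 mm square legs at the seat corners, flush with the edges, run from z = 0 to the seat underside.

The bench is on the floor beside the picture frame on its +x side.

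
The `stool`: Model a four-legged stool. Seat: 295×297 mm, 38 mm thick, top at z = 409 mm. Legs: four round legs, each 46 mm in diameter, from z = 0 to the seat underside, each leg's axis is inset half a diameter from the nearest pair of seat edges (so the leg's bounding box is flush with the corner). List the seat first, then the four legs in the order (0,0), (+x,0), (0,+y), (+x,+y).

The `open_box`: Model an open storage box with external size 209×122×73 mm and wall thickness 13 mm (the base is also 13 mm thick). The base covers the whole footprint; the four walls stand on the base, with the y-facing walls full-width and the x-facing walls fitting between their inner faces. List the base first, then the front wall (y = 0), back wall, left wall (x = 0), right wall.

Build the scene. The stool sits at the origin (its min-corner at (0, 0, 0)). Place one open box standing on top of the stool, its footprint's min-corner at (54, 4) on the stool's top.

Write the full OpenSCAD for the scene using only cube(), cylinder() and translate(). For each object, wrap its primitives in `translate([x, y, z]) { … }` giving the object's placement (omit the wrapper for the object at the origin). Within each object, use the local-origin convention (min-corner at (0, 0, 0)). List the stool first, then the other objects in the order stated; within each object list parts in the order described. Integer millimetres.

translate([0, 0, 371]) cube([295, 297, 38]);
translate([23, 23, 0]) cylinder(h = 371, r = 23);
translate([272, 23, 0]) cylinder(h = 371, r = 23);
translate([23, 274, 0]) cylinder(h = 371, r = 23);
translate([272, 274, 0]) cylinder(h = 371, r = 23);
translate([54, 4, 409]) {
  cube([209, 122, 13]);
  translate([0, 0, 13]) cube([209, 13, 60]);
  translate([0, 109, 13]) cube([209, 13, 60]);
  translate([0, 13, 13]) cube([13, 96, 60]);
  translate([196, 13, 13]) cube([13, 96, 60]);
}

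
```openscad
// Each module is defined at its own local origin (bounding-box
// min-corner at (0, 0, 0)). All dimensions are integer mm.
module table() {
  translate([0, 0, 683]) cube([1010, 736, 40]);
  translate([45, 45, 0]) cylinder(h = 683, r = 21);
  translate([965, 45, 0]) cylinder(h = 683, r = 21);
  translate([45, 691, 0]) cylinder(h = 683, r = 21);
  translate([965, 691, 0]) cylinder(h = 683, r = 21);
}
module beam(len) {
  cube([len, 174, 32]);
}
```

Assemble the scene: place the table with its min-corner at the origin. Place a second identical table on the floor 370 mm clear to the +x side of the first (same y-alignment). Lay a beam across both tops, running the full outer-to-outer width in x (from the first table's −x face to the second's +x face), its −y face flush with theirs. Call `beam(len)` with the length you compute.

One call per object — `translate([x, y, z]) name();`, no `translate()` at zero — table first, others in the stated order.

table();
translate([1380, 0, 0]) table();
translate([0, 0, 723]) beam(2390);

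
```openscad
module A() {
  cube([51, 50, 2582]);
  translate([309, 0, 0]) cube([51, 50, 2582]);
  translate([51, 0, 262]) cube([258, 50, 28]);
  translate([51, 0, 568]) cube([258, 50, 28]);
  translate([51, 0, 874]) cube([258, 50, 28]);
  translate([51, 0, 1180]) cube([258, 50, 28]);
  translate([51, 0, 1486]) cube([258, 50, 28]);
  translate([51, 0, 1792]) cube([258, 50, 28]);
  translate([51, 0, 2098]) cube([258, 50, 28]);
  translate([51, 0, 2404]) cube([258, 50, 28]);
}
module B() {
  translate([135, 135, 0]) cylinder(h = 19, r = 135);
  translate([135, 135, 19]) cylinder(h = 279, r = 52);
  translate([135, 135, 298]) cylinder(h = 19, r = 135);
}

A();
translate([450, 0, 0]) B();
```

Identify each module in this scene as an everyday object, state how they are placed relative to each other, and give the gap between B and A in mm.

A is a ladder. B is a spool. The spool is on the floor beside the ladder on its +x side. The gap between the spool and the ladder is 90 mm.

The spool's nearest face is 90 mm from the ladder's +x face.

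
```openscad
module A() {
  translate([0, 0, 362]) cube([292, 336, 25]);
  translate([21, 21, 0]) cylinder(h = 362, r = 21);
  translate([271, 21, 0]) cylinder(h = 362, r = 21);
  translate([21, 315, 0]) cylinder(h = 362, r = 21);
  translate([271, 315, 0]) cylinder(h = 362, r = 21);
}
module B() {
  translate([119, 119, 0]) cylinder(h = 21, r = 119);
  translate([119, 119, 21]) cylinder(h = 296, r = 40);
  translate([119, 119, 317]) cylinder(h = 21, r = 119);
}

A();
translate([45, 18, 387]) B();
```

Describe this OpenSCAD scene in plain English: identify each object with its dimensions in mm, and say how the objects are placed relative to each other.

A is a simple wooden stool: a rectangular seat 292 mm (x) by 336 mm (y), 25 mm thick, top face at z = 387 mm, on four round legs, each 42 mm in diameter. The legs rest on z = 0, each leg's axis is inset half a diameter from the nearest pair of seat edges (so the leg's bounding box is flush with the corner).

B is a spool: two coaxial disc flanges of radius 119 mm and thickness 21 mm, joined by a core cylinder of radius 40 mm and height 296 mm. The lower flange rests on z = 0 and the three cylinders share a vertical axis.

The spool is on top of the stool.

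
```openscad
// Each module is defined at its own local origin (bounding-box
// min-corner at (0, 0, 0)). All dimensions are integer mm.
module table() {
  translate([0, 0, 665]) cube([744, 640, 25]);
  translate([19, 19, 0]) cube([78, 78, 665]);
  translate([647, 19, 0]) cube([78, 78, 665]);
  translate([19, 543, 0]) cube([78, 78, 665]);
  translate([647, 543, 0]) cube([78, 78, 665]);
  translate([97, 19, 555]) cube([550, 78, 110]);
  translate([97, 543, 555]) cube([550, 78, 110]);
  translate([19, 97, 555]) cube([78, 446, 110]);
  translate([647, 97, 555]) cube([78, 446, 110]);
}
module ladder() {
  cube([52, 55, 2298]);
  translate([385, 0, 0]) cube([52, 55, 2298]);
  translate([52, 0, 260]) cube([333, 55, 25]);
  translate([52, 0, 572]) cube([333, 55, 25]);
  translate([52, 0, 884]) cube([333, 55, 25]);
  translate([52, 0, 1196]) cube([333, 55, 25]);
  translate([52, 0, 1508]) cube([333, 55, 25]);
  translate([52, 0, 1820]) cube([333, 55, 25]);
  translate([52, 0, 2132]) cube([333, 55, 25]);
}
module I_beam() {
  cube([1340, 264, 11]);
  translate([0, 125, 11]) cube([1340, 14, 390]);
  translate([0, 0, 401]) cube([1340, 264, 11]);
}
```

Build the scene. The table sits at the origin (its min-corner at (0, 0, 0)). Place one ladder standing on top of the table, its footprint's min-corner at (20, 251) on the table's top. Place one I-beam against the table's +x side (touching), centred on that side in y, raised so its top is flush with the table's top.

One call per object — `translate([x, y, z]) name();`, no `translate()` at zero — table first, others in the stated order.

table();
translate([20, 251, 690]) ladder();
translate([744, 188, 278]) I_beam();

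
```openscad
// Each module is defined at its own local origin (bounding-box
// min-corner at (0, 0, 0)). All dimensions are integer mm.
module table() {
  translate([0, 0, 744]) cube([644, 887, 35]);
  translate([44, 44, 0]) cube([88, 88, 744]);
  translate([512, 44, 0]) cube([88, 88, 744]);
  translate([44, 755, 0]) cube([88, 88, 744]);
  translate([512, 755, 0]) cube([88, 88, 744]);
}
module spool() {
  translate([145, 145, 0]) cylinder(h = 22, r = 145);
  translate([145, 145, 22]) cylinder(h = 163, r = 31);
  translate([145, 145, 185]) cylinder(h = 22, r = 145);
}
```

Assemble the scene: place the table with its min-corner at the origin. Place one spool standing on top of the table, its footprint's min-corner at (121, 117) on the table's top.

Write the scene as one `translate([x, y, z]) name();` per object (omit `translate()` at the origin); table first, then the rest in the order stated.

table();
translate([121, 117, 779]) spool();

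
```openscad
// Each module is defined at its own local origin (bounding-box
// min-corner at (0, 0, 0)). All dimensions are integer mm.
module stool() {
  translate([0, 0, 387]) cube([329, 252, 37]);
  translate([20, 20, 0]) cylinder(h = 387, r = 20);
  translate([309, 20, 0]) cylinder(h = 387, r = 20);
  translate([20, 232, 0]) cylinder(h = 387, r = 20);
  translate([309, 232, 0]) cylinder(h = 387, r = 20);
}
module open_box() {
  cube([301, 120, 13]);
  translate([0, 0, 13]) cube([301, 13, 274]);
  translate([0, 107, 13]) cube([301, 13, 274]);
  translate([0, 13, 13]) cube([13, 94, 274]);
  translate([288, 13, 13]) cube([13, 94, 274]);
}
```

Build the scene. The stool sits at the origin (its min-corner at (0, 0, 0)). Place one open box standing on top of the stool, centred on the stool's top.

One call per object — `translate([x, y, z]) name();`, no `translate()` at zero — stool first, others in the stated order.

stool();
translate([14, 66, 424]) open_box();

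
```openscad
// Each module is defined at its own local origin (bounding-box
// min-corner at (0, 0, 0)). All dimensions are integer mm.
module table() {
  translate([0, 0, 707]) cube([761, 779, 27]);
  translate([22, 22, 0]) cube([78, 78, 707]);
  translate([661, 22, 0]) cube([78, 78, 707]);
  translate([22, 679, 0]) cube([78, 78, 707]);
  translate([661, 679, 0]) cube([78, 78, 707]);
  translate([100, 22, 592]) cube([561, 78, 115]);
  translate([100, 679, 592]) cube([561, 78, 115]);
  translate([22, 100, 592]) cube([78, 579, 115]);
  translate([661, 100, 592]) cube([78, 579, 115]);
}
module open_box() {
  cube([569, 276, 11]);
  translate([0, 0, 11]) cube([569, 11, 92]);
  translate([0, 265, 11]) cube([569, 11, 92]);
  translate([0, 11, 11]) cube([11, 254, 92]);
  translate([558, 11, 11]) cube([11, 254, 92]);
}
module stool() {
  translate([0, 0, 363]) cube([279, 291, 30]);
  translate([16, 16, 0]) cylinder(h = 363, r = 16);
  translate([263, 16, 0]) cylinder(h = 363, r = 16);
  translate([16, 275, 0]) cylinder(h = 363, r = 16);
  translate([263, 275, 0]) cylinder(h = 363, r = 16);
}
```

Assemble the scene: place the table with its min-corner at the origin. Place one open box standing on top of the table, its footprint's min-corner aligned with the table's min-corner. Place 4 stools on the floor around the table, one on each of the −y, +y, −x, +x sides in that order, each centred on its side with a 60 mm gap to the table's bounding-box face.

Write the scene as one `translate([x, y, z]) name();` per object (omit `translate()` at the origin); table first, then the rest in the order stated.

table();
translate([0, 0, 734]) open_box();
translate([241, -351, 0]) stool();
translate([241, 839, 0]) stool();
translate([-339, 244, 0]) stool();
translate([821, 244, 0]) stool();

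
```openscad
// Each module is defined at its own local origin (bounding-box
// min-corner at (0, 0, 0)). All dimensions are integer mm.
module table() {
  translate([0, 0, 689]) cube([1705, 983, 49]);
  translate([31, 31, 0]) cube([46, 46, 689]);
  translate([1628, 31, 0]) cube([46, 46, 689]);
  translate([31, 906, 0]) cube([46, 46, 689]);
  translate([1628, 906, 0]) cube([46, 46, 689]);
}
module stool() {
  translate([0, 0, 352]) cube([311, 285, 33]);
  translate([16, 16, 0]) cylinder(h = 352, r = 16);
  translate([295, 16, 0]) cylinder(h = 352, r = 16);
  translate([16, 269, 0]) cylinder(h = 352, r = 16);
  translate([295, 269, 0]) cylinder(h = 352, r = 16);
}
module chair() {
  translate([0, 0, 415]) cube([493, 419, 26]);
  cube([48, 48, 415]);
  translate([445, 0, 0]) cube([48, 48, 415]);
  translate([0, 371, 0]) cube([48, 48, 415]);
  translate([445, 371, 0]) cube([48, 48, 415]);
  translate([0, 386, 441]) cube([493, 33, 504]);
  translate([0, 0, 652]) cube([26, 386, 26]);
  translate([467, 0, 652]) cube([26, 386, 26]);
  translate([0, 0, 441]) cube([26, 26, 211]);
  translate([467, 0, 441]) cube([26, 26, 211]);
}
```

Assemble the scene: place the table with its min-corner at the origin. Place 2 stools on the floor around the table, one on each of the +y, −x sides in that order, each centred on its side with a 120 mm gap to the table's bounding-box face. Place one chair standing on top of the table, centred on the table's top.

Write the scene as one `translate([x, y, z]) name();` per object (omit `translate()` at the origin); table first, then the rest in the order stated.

table();
translate([697, 1103, 0]) stool();
translate([-431, 349, 0]) stool();
translate([606, 282, 738]) chair();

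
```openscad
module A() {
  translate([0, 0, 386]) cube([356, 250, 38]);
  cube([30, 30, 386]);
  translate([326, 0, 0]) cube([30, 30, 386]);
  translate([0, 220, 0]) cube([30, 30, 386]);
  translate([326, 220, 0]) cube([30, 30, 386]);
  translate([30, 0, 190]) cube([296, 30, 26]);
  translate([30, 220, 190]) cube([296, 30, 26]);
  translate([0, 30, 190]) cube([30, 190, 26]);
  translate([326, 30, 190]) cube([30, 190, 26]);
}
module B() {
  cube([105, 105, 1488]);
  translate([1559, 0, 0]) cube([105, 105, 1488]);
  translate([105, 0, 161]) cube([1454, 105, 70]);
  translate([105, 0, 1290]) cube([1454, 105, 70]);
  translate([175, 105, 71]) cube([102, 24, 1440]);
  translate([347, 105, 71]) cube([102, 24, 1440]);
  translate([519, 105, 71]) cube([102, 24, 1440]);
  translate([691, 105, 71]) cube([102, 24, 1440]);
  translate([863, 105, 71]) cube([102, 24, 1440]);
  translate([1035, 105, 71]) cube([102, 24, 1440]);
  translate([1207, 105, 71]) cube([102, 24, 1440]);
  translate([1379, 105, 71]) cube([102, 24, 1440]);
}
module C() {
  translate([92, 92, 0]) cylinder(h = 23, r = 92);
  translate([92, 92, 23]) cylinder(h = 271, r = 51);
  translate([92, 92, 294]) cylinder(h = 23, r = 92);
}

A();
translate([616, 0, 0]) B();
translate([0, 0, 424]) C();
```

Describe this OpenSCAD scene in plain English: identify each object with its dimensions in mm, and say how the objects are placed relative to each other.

A is a four-legged stool. The seat is a 356×250×38 mm slab whose top surface is at z = 424 mm; four square legs, each 30×30 mm in cross-section, run from the floor (z = 0) to the underside of the seat, each flush with a corner of the seat. Four stretchers, 30 mm wide and 26 mm tall, connect adjacent legs with their undersides at z = 190 mm, each running between the inner faces of the legs it joins and aligned with the legs' outer faces on the other axis.

B is a fence section. Two 105×105 mm posts, 1488 mm tall, stand on the floor with a clear span of 1454 mm between their inner faces. Two horizontal rails of 105×70 mm section span the gap between the posts with their undersides at z = 161 mm and z = 1290 mm, flush with the posts' −y face. 8 pickets, each 102 mm wide, 24 mm thick and 1440 mm tall, are fixed to the +y face of the rails with their bottoms at z = 71 mm, evenly spaced across the span with equal gaps (rounded down to the nearest mm) at the −x end and between each pair — any rounding remainder accumulates at the +x end.

C is a spool: two coaxial disc flanges of radius 92 mm and thickness 23 mm, joined by a core cylinder of radius 51 mm and height 271 mm. The lower flange rests on z = 0 and the three cylinders share a vertical axis.

The fence section is on the floor beside the stool on its +x side. The spool is on top of the stool.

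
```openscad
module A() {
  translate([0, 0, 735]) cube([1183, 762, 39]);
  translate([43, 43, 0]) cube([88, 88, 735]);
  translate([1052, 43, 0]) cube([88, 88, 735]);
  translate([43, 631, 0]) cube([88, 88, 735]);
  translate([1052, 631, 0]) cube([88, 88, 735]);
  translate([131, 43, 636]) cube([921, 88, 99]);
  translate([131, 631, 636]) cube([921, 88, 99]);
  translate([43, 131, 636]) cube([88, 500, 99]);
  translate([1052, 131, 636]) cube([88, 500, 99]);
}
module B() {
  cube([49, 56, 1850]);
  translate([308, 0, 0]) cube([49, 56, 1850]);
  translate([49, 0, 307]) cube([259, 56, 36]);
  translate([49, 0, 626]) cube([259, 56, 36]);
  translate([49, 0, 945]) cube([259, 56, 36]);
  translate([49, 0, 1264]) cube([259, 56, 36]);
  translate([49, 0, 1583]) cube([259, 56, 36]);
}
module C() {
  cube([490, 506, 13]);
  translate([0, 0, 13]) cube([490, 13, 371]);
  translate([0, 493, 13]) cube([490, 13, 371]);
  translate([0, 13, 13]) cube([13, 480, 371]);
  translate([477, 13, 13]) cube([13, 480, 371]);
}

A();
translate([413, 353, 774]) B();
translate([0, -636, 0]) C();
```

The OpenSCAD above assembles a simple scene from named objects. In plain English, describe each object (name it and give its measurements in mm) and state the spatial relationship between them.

A is a table: top 1183 mm (x) × 762 mm (y), 39 mm thick, upper face at z = 774 mm, on four 88×88 mm square legs, each inset 43 mm from the nearest pair of top edges, running from z = 0 to the bottom of the top. Four apron rails, 88 mm thick and 99 mm tall, run between adjacent legs with their top edges flush with the underside of the top and their outer faces flush with the legs' outer faces.

B is a straight ladder. Two 49×56 mm vertical rails, 1850 mm tall, stand 357 mm apart (outside-to-outside) with their front faces coplanar on the −y side. 5 rungs, each 56 mm deep and 36 mm tall, span between the inner faces of the rails, front faces flush with the rails. The lowest rung's underside is at z = 307 mm and rungs are spaced 319 mm apart (underside to underside).

C is an open-topped rectangular box: outside dimensions 490×506×384 mm, with a uniform wall and base thickness of 13 mm. The base is a full 490×506 slab on the floor; four walls sit on top of the base. The front and back walls (the −y and +y sides) span the full width; the two side walls fit between them.

The ladder is on top of the table, centred. The open box is on the floor beside the table on its −y side.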